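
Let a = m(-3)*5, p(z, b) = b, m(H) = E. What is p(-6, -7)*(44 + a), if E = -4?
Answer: -168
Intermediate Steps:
m(H) = -4
a = -20 (a = -4*5 = -20)
p(-6, -7)*(44 + a) = -7*(44 - 20) = -7*24 = -168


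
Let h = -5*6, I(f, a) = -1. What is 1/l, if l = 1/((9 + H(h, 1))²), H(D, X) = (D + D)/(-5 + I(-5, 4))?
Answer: 361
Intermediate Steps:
h = -30
H(D, X) = -D/3 (H(D, X) = (D + D)/(-5 - 1) = (2*D)/(-6) = (2*D)*(-⅙) = -D/3)
l = 1/361 (l = 1/((9 - ⅓*(-30))²) = 1/((9 + 10)²) = 1/(19²) = 1/361 ≈ 0.0027701)
1/l = 1/(1/361) = 361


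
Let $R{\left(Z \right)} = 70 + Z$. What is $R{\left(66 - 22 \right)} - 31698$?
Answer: $-31584$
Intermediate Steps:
$R{\left(66 - 22 \right)} - 31698 = \left(70 + \left(66 - 22\right)\right) - 31698 = \left(70 + 44\right) - 31698 = 114 - 31698 = -31584$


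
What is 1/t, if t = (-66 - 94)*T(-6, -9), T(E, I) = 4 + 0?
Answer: -1/640 ≈ -0.0015625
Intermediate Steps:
T(E, I) = 4
t = -640 (t = (-66 - 94)*4 = -160*4 = -640)
1/t = 1/(-640) = -1/640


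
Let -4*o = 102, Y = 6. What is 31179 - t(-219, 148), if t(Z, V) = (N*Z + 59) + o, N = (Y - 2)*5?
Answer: 71051/2 ≈ 35526.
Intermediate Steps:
o = -51/2 (o = -¼*102 = -51/2 ≈ -25.500)
N = 20 (N = (6 - 2)*5 = 4*5 = 20)
t(Z, V) = 67/2 + 20*Z (t(Z, V) = (20*Z + 59) - 51/2 = (59 + 20*Z) - 51/2 = 67/2 + 20*Z)
31179 - t(-219, 148) = 31179 - (67/2 + 20*(-219)) = 31179 - (67/2 - 4380) = 31179 - 1*(-8693/2) = 31179 + 8693/2 = 71051/2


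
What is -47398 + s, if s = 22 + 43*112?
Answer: -42560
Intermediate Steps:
s = 4838 (s = 22 + 4816 = 4838)
-47398 + s = -47398 + 4838 = -42560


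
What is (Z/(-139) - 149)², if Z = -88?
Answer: 425308129/19321 ≈ 22013.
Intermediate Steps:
(Z/(-139) - 149)² = (-88/(-139) - 149)² = (-88*(-1/139) - 149)² = (88/139 - 149)² = (-20623/139)² = 425308129/19321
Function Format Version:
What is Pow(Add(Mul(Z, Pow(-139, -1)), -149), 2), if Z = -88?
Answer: Rational(425308129, 19321) ≈ 22013.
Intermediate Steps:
Pow(Add(Mul(Z, Pow(-139, -1)), -149), 2) = Pow(Add(Mul(-88, Pow(-139, -1)), -149), 2) = Pow(Add(Mul(-88, Rational(-1, 139)), -149), 2) = Pow(Add(Rational(88, 139), -149), 2) = Pow(Rational(-20623, 139), 2) = Rational(425308129, 19321)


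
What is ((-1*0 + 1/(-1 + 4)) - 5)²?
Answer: 196/9 ≈ 21.778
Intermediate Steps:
((-1*0 + 1/(-1 + 4)) - 5)² = ((0 + 1/3) - 5)² = ((0 + ⅓) - 5)² = (⅓ - 5)² = (-14/3)² = 196/9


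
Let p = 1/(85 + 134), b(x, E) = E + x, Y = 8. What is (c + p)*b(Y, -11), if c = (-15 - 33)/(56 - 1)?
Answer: 10457/4015 ≈ 2.6045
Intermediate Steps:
c = -48/55 ≈ -0.87273
p = 1/219 ≈ 0.0045662
(c + p)*b(Y, -11) = (-48/55 + 1/219)*(-11 + 8) = -10457/12045*(-3) = 10457/4015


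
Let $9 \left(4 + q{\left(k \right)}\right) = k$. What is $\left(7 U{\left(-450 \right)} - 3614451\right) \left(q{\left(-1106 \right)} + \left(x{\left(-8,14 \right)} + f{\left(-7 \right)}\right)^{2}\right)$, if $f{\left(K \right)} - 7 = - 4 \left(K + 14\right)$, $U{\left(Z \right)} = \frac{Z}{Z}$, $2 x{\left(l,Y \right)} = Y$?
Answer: $- \frac{2248184168}{9} \approx -2.498 \cdot 10^{8}$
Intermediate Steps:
$q{\left(k \right)} = -4 + \frac{k}{9}$
$x{\left(l,Y \right)} = \frac{Y}{2}$
$U{\left(Z \right)} = 1$
$f{\left(K \right)} = -49 - 4 K$ ($f{\left(K \right)} = 7 - 4 \left(K + 14\right) = 7 - 4 \left(14 + K\right) = 7 - \left(56 + 4 K\right) = -49 - 4 K$)
$\left(7 U{\left(-450 \right)} - 3614451\right) \left(q{\left(-1106 \right)} + \left(x{\left(-8,14 \right)} + f{\left(-7 \right)}\right)^{2}\right) = \left(7 \cdot 1 - 3614451\right) \left(\left(-4 + \frac{1}{9} \left(-1106\right)\right) + \left(\frac{1}{2} \cdot 14 - 21\right)^{2}\right) = \left(7 - 3614451\right) \left(\left(-4 - \frac{1106}{9}\right) + \left(7 + \left(-49 + 28\right)\right)^{2}\right) = - 3614444 \left(- \frac{1142}{9} + \left(7 - 21\right)^{2}\right) = - 3614444 \left(- \frac{1142}{9} + \left(-14\right)^{2}\right) = - 3614444 \left(- \frac{1142}{9} + 196\right) = \left(-3614444\right) \frac{622}{9} = - \frac{2248184168}{9}$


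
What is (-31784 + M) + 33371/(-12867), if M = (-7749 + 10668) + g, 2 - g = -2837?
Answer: -334909913/12867 ≈ -26029.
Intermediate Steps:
g = 2839 (g = 2 - 1*(-2837) = 2 + 2837 = 2839)
M = 5758 (M = (-7749 + 10668) + 2839 = 2919 + 2839 = 5758)
(-31784 + M) + 33371/(-12867) = (-31784 + 5758) + 33371/(-12867) = -26026 + 33371*(-1/12867) = -26026 - 33371/12867 = -334909913/12867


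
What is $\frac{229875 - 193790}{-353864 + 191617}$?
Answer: $- \frac{36085}{162247} \approx -0.22241$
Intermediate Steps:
$\frac{229875 - 193790}{-353864 + 191617} = \frac{229875 + \left(-235092 + 41302\right)}{-162247} = \left(229875 - 193790\right) \left(- \frac{1}{162247}\right) = 36085 \left(- \frac{1}{162247}\right) = - \frac{36085}{162247}$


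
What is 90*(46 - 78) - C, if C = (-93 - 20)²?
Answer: -15649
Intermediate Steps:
C = 12769 (C = (-113)² = 12769)
90*(46 - 78) - C = 90*(46 - 78) - 1*12769 = 90*(-32) - 12769 = -2880 - 12769 = -15649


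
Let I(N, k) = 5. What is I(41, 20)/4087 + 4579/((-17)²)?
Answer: 18715818/1181143 ≈ 15.846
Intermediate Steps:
I(41, 20)/4087 + 4579/((-17)²) = 5/4087 + 4579/((-17)²) = 5*(1/4087) + 4579/289 = 5/4087 + 4579*(1/289) = 5/4087 + 4579/289 = 18715818/1181143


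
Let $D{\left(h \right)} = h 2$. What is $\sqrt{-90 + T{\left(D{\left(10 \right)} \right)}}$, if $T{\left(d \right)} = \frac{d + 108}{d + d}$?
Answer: $\frac{i \sqrt{2170}}{5} \approx 9.3167 i$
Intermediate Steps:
$D{\left(h \right)} = 2 h$
$T{\left(d \right)} = \frac{108 + d}{2 d}$
$\sqrt{-90 + T{\left(D{\left(10 \right)} \right)}} = \sqrt{-90 + \frac{108 + 2 \cdot 10}{2 \cdot 2 \cdot 10}} = \sqrt{-90 + \frac{108 + 20}{2 \cdot 20}} = \sqrt{-90 + \frac{1}{2} \cdot \frac{1}{20} \cdot 128} = \sqrt{-90 + \frac{16}{5}} = \sqrt{- \frac{434}{5}} = \frac{i \sqrt{2170}}{5}$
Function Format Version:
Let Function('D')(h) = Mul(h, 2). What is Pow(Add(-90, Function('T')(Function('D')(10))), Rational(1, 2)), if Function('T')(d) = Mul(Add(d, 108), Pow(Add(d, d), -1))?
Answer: Mul(Rational(1, 5), I, Pow(2170, Rational(1, 2))) ≈ Mul(9.3167, I)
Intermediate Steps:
Function('D')(h) = Mul(2, h)
Function('T')(d) = Mul(Rational(1, 2), Pow(d, -1), Add(108, d)) (Function('T')(d) = Mul(Add(108, d), Pow(Mul(2, d), -1)) = Mul(Add(108, d), Mul(Rational(1, 2), Pow(d, -1))) = Mul(Rational(1, 2), Pow(d, -1), Add(108, d)))
Pow(Add(-90, Function('T')(Function('D')(10))), Rational(1, 2)) = Pow(Add(-90, Mul(Rational(1, 2), Pow(Mul(2, 10), -1), Add(108, Mul(2, 10)))), Rational(1, 2)) = Pow(Add(-90, Mul(Rational(1, 2), Pow(20, -1), Add(108, 20))), Rational(1, 2)) = Pow(Add(-90, Mul(Rational(1, 2), Rational(1, 20), 128)), Rational(1, 2)) = Pow(Add(-90, Rational(16, 5)), Rational(1, 2)) = Pow(Rational(-434, 5), Rational(1, 2)) = Mul(Rational(1, 5), I, Pow(2170, Rational(1, 2)))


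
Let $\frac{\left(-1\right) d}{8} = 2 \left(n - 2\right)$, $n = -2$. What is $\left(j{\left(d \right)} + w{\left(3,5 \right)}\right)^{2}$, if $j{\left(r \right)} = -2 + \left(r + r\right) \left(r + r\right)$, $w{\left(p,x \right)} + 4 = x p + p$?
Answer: $268828816$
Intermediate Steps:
$w{\left(p,x \right)} = -4 + p + p x$ ($w{\left(p,x \right)} = -4 + \left(x p + p\right) = -4 + \left(p x + p\right) = -4 + \left(p + p x\right) = -4 + p + p x$)
$d = 64$ ($d = - 8 \cdot 2 \left(-2 - 2\right) = - 8 \cdot 2 \left(-4\right) = \left(-8\right) \left(-8\right) = 64$)
$j{\left(r \right)} = -2 + 4 r^{2}$ ($j{\left(r \right)} = -2 + 2 r 2 r = -2 + 4 r^{2}$)
$\left(j{\left(d \right)} + w{\left(3,5 \right)}\right)^{2} = \left(\left(-2 + 4 \cdot 64^{2}\right) + \left(-4 + 3 + 3 \cdot 5\right)\right)^{2} = \left(\left(-2 + 4 \cdot 4096\right) + \left(-4 + 3 + 15\right)\right)^{2} = \left(\left(-2 + 16384\right) + 14\right)^{2} = \left(16382 + 14\right)^{2} = 16396^{2} = 268828816$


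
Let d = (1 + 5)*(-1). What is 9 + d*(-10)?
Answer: 69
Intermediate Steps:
d = -6 (d = 6*(-1) = -6)
9 + d*(-10) = 9 - 6*(-10) = 9 + 60 = 69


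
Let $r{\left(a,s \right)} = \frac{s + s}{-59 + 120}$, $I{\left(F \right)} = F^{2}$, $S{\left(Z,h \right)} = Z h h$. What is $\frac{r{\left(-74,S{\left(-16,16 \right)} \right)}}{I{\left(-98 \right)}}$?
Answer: $- \frac{2048}{146461} \approx -0.013983$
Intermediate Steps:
$S{\left(Z,h \right)} = Z h^{2}$
$r{\left(a,s \right)} = \frac{2 s}{61}$
$\frac{r{\left(-74,S{\left(-16,16 \right)} \right)}}{I{\left(-98 \right)}} = \frac{\frac{2}{61} \left(- 16 \cdot 16^{2}\right)}{\left(-98\right)^{2}} = \frac{\frac{2}{61} \left(\left(-16\right) 256\right)}{9604} = \frac{2}{61} \left(-4096\right) \frac{1}{9604} = \left(- \frac{8192}{61}\right) \frac{1}{9604} = - \frac{2048}{146461}$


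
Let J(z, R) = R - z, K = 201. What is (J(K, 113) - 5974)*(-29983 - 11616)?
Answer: 252173138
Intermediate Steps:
(J(K, 113) - 5974)*(-29983 - 11616) = ((113 - 1*201) - 5974)*(-29983 - 11616) = ((113 - 201) - 5974)*(-41599) = (-88 - 5974)*(-41599) = -6062*(-41599) = 252173138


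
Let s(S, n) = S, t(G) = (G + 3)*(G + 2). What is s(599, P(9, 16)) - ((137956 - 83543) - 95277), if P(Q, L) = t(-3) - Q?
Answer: 41463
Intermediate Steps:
t(G) = (2 + G)*(3 + G) (t(G) = (3 + G)*(2 + G) = (2 + G)*(3 + G))
P(Q, L) = -Q (P(Q, L) = (6 + (-3)**2 + 5*(-3)) - Q = (6 + 9 - 15) - Q = 0 - Q = -Q)
s(599, P(9, 16)) - ((137956 - 83543) - 95277) = 599 - ((137956 - 83543) - 95277) = 599 - (54413 - 95277) = 599 - 1*(-40864) = 599 + 40864 = 41463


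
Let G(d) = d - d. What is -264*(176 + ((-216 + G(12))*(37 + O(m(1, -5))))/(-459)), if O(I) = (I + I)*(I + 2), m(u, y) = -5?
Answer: -931392/17 ≈ -54788.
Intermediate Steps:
G(d) = 0
O(I) = 2*I*(2 + I) (O(I) = (2*I)*(2 + I) = 2*I*(2 + I))
-264*(176 + ((-216 + G(12))*(37 + O(m(1, -5))))/(-459)) = -264*(176 + ((-216 + 0)*(37 + 2*(-5)*(2 - 5)))/(-459)) = -264*(176 - 216*(37 + 2*(-5)*(-3))*(-1/459)) = -264*(176 - 216*(37 + 30)*(-1/459)) = -264*(176 - 216*67*(-1/459)) = -264*(176 - 14472*(-1/459)) = -264*(176 + 536/17) = -264*3528/17 = -931392/17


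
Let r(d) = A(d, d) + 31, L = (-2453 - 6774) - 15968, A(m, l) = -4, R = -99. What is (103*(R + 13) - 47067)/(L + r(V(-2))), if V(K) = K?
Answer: 55925/25168 ≈ 2.2221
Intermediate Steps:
L = -25195 (L = -9227 - 15968 = -25195)
r(d) = 27 (r(d) = -4 + 31 = 27)
(103*(R + 13) - 47067)/(L + r(V(-2))) = (103*(-99 + 13) - 47067)/(-25195 + 27) = (103*(-86) - 47067)/(-25168) = (-8858 - 47067)*(-1/25168) = -55925*(-1/25168) = 55925/25168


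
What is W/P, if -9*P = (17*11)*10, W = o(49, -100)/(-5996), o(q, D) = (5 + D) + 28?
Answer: -603/11212520 ≈ -5.3779e-5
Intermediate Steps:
o(q, D) = 33 + D
W = 67/5996 (W = (33 - 100)/(-5996) = -67*(-1/5996) = 67/5996 ≈ 0.011174)
P = -1870/9 (P = -17*11*10/9 = -187*10/9 = -⅑*1870 = -1870/9 ≈ -207.78)
W/P = 67/(5996*(-1870/9)) = (67/5996)*(-9/1870) = -603/11212520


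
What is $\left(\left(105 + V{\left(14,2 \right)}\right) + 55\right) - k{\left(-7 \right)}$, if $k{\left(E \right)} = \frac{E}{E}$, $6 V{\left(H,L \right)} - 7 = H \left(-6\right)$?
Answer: $\frac{877}{6} \approx 146.17$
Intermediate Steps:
$V{\left(H,L \right)} = \frac{7}{6} - H$ ($V{\left(H,L \right)} = \frac{7}{6} + \frac{H \left(-6\right)}{6} = \frac{7}{6} + \frac{\left(-6\right) H}{6} = \frac{7}{6} - H$)
$k{\left(E \right)} = 1$
$\left(\left(105 + V{\left(14,2 \right)}\right) + 55\right) - k{\left(-7 \right)} = \left(\left(105 + \left(\frac{7}{6} - 14\right)\right) + 55\right) - 1 = \left(\left(105 - \frac{77}{6}\right) + 55\right) - 1 = \left(\frac{553}{6} + 55\right) - 1 = \frac{883}{6} - 1 = \frac{877}{6}$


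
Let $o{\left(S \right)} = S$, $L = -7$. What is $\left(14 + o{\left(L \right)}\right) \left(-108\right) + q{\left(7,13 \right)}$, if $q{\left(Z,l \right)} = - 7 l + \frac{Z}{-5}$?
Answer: $- \frac{4242}{5} \approx -848.4$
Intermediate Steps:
$q{\left(Z,l \right)} = - 7 l - \frac{Z}{5}$ ($q{\left(Z,l \right)} = - 7 l + Z \left(- \frac{1}{5}\right) = - 7 l - \frac{Z}{5}$)
$\left(14 + o{\left(L \right)}\right) \left(-108\right) + q{\left(7,13 \right)} = \left(14 - 7\right) \left(-108\right) - \frac{462}{5} = 7 \left(-108\right) - \frac{462}{5} = -756 - \frac{462}{5} = - \frac{4242}{5}$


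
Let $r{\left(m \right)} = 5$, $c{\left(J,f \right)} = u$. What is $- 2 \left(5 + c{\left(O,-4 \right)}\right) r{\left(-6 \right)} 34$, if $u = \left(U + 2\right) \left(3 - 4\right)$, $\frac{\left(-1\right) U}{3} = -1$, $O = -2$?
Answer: $0$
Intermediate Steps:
$U = 3$ ($U = \left(-3\right) \left(-1\right) = 3$)
$u = -5$ ($u = \left(3 + 2\right) \left(3 - 4\right) = 5 \left(-1\right) = -5$)
$c{\left(J,f \right)} = -5$
$- 2 \left(5 + c{\left(O,-4 \right)}\right) r{\left(-6 \right)} 34 = - 2 \left(5 - 5\right) 5 \cdot 34 = \left(-2\right) 0 \cdot 5 \cdot 34 = 0 \cdot 5 \cdot 34 = 0 \cdot 34 = 0$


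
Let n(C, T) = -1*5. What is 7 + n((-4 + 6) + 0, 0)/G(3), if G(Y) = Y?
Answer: 16/3 ≈ 5.3333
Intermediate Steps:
n(C, T) = -5
7 + n((-4 + 6) + 0, 0)/G(3) = 7 - 5/3 = 16/3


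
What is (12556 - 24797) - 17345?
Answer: -29586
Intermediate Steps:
(12556 - 24797) - 17345 = -12241 - 17345 = -29586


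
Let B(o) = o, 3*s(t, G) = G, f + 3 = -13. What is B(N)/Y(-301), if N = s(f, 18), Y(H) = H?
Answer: -6/301 ≈ -0.019934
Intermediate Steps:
f = -16 (f = -3 - 13 = -16)
s(t, G) = G/3
N = 6 (N = (⅓)*18 = 6)
B(N)/Y(-301) = 6/(-301) = 6*(-1/301) = -6/301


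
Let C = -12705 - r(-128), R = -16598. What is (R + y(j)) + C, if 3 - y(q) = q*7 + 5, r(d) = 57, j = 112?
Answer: -30146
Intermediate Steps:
y(q) = -2 - 7*q (y(q) = 3 - (q*7 + 5) = 3 - (7*q + 5) = 3 - (5 + 7*q) = 3 + (-5 - 7*q) = -2 - 7*q)
C = -12762 (C = -12705 - 1*57 = -12705 - 57 = -12762)
(R + y(j)) + C = (-16598 + (-2 - 7*112)) - 12762 = (-16598 + (-2 - 784)) - 12762 = (-16598 - 786) - 12762 = -17384 - 12762 = -30146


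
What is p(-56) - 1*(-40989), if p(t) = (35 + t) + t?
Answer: 40912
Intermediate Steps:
p(t) = 35 + 2*t
p(-56) - 1*(-40989) = (35 + 2*(-56)) - 1*(-40989) = (35 - 112) + 40989 = -77 + 40989 = 40912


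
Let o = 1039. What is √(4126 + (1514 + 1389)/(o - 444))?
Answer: 33*√1342915/595 ≈ 64.272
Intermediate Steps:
√(4126 + (1514 + 1389)/(o - 444)) = √(4126 + (1514 + 1389)/(1039 - 444)) = √(4126 + 2903/595) = √(2457873/595) = 33*√1342915/595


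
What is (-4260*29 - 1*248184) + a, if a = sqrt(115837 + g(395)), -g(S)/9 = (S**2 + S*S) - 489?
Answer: -371724 + 2*I*sqrt(672053) ≈ -3.7172e+5 + 1639.6*I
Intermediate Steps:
g(S) = 4401 - 18*S**2 (g(S) = -9*((S**2 + S*S) - 489) = -9*((S**2 + S**2) - 489) = -9*(2*S**2 - 489) = -9*(-489 + 2*S**2) = 4401 - 18*S**2)
a = 2*I*sqrt(672053) (a = sqrt(115837 + (4401 - 18*395**2)) = sqrt(115837 + (4401 - 18*156025)) = sqrt(115837 + (4401 - 2808450)) = sqrt(115837 - 2804049) = sqrt(-2688212) = 2*I*sqrt(672053) ≈ 1639.6*I)
(-4260*29 - 1*248184) + a = (-4260*29 - 1*248184) + 2*I*sqrt(672053) = (-123540 - 248184) + 2*I*sqrt(672053) = -371724 + 2*I*sqrt(672053)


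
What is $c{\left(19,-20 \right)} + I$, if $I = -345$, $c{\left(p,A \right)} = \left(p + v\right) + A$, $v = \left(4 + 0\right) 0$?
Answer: $-346$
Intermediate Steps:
$v = 0$ ($v = 4 \cdot 0 = 0$)
$c{\left(p,A \right)} = A + p$ ($c{\left(p,A \right)} = \left(p + 0\right) + A = p + A = A + p$)
$c{\left(19,-20 \right)} + I = \left(-20 + 19\right) - 345 = -1 - 345 = -346$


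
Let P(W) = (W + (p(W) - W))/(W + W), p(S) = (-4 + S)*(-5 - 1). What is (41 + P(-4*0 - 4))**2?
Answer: 1225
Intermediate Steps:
p(S) = 24 - 6*S (p(S) = (-4 + S)*(-6) = 24 - 6*S)
P(W) = (24 - 6*W)/(2*W) (P(W) = (W + ((24 - 6*W) - W))/(W + W) = (W + (24 - 7*W))/((2*W)) = (24 - 6*W)*(1/(2*W)) = (24 - 6*W)/(2*W))
(41 + P(-4*0 - 4))**2 = (41 + (-3 + 12/(-4*0 - 4)))**2 = (41 + (-3 + 12/(0 - 4)))**2 = (41 + (-3 + 12/(-4)))**2 = (41 + (-3 + 12*(-1/4)))**2 = (41 + (-3 - 3))**2 = (41 - 6)**2 = 35**2 = 1225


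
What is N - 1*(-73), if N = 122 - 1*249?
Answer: -54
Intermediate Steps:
N = -127 (N = 122 - 249 = -127)
N - 1*(-73) = -127 - 1*(-73) = -127 + 73 = -54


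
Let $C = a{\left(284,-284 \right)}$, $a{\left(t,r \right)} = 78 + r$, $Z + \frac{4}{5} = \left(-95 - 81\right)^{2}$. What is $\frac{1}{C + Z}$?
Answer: $\frac{5}{153846} \approx 3.25 \cdot 10^{-5}$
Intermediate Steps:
$Z = \frac{154876}{5}$ ($Z = - \frac{4}{5} + \left(-95 - 81\right)^{2} = - \frac{4}{5} + \left(-176\right)^{2} = - \frac{4}{5} + 30976 = \frac{154876}{5} \approx 30975.0$)
$C = -206$ ($C = 78 - 284 = -206$)
$\frac{1}{C + Z} = \frac{1}{-206 + \frac{154876}{5}} = \frac{1}{\frac{153846}{5}} = \frac{5}{153846}$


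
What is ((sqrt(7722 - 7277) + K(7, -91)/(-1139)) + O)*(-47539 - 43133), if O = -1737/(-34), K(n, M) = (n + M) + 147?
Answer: -5270446008/1139 - 90672*sqrt(445) ≈ -6.5400e+6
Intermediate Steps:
K(n, M) = 147 + M + n (K(n, M) = (M + n) + 147 = 147 + M + n)
O = 1737/34 (O = -1737*(-1/34) = 1737/34 ≈ 51.088)
((sqrt(7722 - 7277) + K(7, -91)/(-1139)) + O)*(-47539 - 43133) = ((sqrt(7722 - 7277) + (147 - 91 + 7)/(-1139)) + 1737/34)*(-47539 - 43133) = ((sqrt(445) + 63*(-1/1139)) + 1737/34)*(-90672) = ((sqrt(445) - 63/1139) + 1737/34)*(-90672) = ((-63/1139 + sqrt(445)) + 1737/34)*(-90672) = (116253/2278 + sqrt(445))*(-90672) = -5270446008/1139 - 90672*sqrt(445)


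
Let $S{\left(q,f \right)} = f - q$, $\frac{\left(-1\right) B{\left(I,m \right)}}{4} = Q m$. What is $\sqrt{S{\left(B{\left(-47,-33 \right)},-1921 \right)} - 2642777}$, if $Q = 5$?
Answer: $i \sqrt{2645358} \approx 1626.5 i$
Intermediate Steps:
$B{\left(I,m \right)} = - 20 m$ ($B{\left(I,m \right)} = - 4 \cdot 5 m = - 20 m$)
$\sqrt{S{\left(B{\left(-47,-33 \right)},-1921 \right)} - 2642777} = \sqrt{\left(-1921 - \left(-20\right) \left(-33\right)\right) - 2642777} = \sqrt{\left(-1921 - 660\right) - 2642777} = \sqrt{-2581 - 2642777} = \sqrt{-2645358} = i \sqrt{2645358}$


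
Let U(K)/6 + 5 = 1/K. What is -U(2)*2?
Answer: 54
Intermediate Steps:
U(K) = -30 + 6/K (U(K) = -30 + 6*(1/K) = -30 + 6/K)
-U(2)*2 = -(-30 + 6/2)*2 = -(-30 + 6*(1/2))*2 = -(-30 + 3)*2 = -1*(-27)*2 = 27*2 = 54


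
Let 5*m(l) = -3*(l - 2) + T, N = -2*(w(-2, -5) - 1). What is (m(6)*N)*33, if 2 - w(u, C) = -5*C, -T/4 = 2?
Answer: -6336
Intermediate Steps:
T = -8 (T = -4*2 = -8)
w(u, C) = 2 + 5*C (w(u, C) = 2 - (-5)*C = 2 + 5*C)
N = 48 (N = -2*((2 + 5*(-5)) - 1) = -2*((2 - 25) - 1) = -2*(-23 - 1) = -2*(-24) = 48)
m(l) = -⅖ - 3*l/5 (m(l) = (-3*(l - 2) - 8)/5 = (-3*(-2 + l) - 8)/5 = ((6 - 3*l) - 8)/5 = (-2 - 3*l)/5 = -⅖ - 3*l/5)
(m(6)*N)*33 = ((-⅖ - ⅗*6)*48)*33 = ((-⅖ - 18/5)*48)*33 = -4*48*33 = -192*33 = -6336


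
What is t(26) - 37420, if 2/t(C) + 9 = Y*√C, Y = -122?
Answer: -14477910242/386903 - 244*√26/386903 ≈ -37420.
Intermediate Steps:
t(C) = 2/(-9 - 122*√C)
t(26) - 37420 = -2/(9 + 122*√26) - 37420 = -37420 - 2/(9 + 122*√26)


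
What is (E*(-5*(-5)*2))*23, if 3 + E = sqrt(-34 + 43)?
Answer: 0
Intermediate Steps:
E = 0 (E = -3 + sqrt(-34 + 43) = -3 + sqrt(9) = -3 + 3 = 0)
(E*(-5*(-5)*2))*23 = (0*(-5*(-5)*2))*23 = (0*(25*2))*23 = (0*50)*23 = 0*23 = 0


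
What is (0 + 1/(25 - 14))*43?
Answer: 43/11 ≈ 3.9091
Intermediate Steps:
(0 + 1/(25 - 14))*43 = (0 + 1/11)*43 = (1/11)*43 = 43/11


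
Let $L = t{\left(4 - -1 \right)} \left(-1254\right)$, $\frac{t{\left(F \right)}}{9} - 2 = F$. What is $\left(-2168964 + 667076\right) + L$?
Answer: $-1580890$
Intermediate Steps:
$t{\left(F \right)} = 18 + 9 F$
$L = -79002$ ($L = \left(18 + 9 \left(4 - -1\right)\right) \left(-1254\right) = \left(18 + 9 \left(4 + 1\right)\right) \left(-1254\right) = \left(18 + 9 \cdot 5\right) \left(-1254\right) = \left(18 + 45\right) \left(-1254\right) = 63 \left(-1254\right) = -79002$)
$\left(-2168964 + 667076\right) + L = \left(-2168964 + 667076\right) - 79002 = -1501888 - 79002 = -1580890$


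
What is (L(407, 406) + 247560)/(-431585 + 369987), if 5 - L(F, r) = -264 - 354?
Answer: -248183/61598 ≈ -4.0291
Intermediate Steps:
L(F, r) = 623 (L(F, r) = 5 - (-264 - 354) = 5 - 1*(-618) = 5 + 618 = 623)
(L(407, 406) + 247560)/(-431585 + 369987) = (623 + 247560)/(-431585 + 369987) = 248183/(-61598) = 248183*(-1/61598) = -248183/61598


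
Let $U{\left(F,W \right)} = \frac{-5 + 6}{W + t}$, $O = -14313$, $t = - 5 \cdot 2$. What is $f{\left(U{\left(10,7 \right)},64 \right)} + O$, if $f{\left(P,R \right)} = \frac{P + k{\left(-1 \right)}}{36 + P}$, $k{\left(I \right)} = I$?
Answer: $- \frac{1531495}{107} \approx -14313.0$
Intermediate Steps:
$t = -10$ ($t = \left(-1\right) 10 = -10$)
$U{\left(F,W \right)} = \frac{1}{-10 + W}$ ($U{\left(F,W \right)} = \frac{-5 + 6}{W - 10} = 1 \frac{1}{-10 + W} = \frac{1}{-10 + W}$)
$f{\left(P,R \right)} = \frac{-1 + P}{36 + P}$ ($f{\left(P,R \right)} = \frac{P - 1}{36 + P} = \frac{-1 + P}{36 + P}$)
$f{\left(U{\left(10,7 \right)},64 \right)} + O = \frac{-1 + \frac{1}{-10 + 7}}{36 + \frac{1}{-10 + 7}} - 14313 = \frac{-1 + \frac{1}{-3}}{36 + \frac{1}{-3}} - 14313 = \frac{-1 - \frac{1}{3}}{36 - \frac{1}{3}} - 14313 = \frac{1}{\frac{107}{3}} \left(- \frac{4}{3}\right) - 14313 = \frac{3}{107} \left(- \frac{4}{3}\right) - 14313 = - \frac{4}{107} - 14313 = - \frac{1531495}{107}$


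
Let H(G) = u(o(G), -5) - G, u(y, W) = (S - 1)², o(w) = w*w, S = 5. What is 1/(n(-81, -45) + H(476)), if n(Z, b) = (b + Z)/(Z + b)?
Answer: -1/459 ≈ -0.0021787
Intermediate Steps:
o(w) = w²
n(Z, b) = 1 (n(Z, b) = (Z + b)/(Z + b) = 1)
u(y, W) = 16 (u(y, W) = (5 - 1)² = 4² = 16)
H(G) = 16 - G
1/(n(-81, -45) + H(476)) = 1/(1 + (16 - 1*476)) = 1/(1 + (16 - 476)) = 1/(1 - 460) = 1/(-459) = -1/459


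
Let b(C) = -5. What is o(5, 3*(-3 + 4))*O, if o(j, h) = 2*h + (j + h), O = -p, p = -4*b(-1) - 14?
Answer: -84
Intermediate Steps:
p = 6 (p = -4*(-5) - 14 = 20 - 14 = 6)
O = -6 (O = -1*6 = -6)
o(j, h) = j + 3*h (o(j, h) = 2*h + (h + j) = j + 3*h)
o(5, 3*(-3 + 4))*O = (5 + 3*(3*(-3 + 4)))*(-6) = (5 + 3*(3*1))*(-6) = (5 + 3*3)*(-6) = (5 + 9)*(-6) = 14*(-6) = -84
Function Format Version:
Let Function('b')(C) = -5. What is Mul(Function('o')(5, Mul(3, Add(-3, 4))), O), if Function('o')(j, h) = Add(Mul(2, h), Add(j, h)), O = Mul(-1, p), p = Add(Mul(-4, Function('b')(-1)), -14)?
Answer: -84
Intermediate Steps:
p = 6 (p = Add(Mul(-4, -5), -14) = Add(20, -14) = 6)
O = -6 (O = Mul(-1, 6) = -6)
Function('o')(j, h) = Add(j, Mul(3, h)) (Function('o')(j, h) = Add(Mul(2, h), Add(h, j)) = Add(j, Mul(3, h)))
Mul(Function('o')(5, Mul(3, Add(-3, 4))), O) = Mul(Add(5, Mul(3, Mul(3, Add(-3, 4)))), -6) = Mul(Add(5, Mul(3, Mul(3, 1))), -6) = Mul(Add(5, Mul(3, 3)), -6) = Mul(Add(5, 9), -6) = Mul(14, -6) = -84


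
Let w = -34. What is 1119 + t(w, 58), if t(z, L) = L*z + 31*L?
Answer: 945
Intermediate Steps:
t(z, L) = 31*L + L*z
1119 + t(w, 58) = 1119 + 58*(31 - 34) = 1119 + 58*(-3) = 1119 - 174 = 945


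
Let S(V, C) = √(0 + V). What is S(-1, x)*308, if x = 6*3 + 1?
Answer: 308*I ≈ 308.0*I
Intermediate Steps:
x = 19 (x = 18 + 1 = 19)
S(V, C) = √V
S(-1, x)*308 = √(-1)*308 = I*308 = 308*I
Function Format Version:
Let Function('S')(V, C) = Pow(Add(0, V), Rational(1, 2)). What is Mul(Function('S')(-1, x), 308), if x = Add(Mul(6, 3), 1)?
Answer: Mul(308, I) ≈ Mul(308.00, I)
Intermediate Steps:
x = 19 (x = Add(18, 1) = 19)
Function('S')(V, C) = Pow(V, Rational(1, 2))
Mul(Function('S')(-1, x), 308) = Mul(Pow(-1, Rational(1, 2)), 308) = Mul(I, 308) = Mul(308, I)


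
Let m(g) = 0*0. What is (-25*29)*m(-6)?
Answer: 0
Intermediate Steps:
m(g) = 0
(-25*29)*m(-6) = -25*29*0 = -725*0 = 0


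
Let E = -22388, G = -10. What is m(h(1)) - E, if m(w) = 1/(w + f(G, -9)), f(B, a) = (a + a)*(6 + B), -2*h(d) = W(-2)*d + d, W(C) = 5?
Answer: 1544773/69 ≈ 22388.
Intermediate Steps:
h(d) = -3*d (h(d) = -(5*d + d)/2 = -3*d)
f(B, a) = 2*a*(6 + B) (f(B, a) = (2*a)*(6 + B) = 2*a*(6 + B))
m(w) = 1/(72 + w) (m(w) = 1/(w + 2*(-9)*(6 - 10)) = 1/(w + 2*(-9)*(-4)) = 1/(w + 72) = 1/(72 + w))
m(h(1)) - E = 1/(72 - 3*1) - 1*(-22388) = 1/(72 - 3) + 22388 = 1/69 + 22388 = 1544773/69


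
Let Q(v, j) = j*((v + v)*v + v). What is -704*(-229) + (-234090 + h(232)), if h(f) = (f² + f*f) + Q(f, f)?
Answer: 25062934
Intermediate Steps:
Q(v, j) = j*(v + 2*v²) (Q(v, j) = j*((2*v)*v + v) = j*(2*v² + v) = j*(v + 2*v²))
h(f) = 2*f² + f²*(1 + 2*f) (h(f) = (f² + f*f) + f*f*(1 + 2*f) = (f² + f²) + f²*(1 + 2*f) = 2*f² + f²*(1 + 2*f))
-704*(-229) + (-234090 + h(232)) = -704*(-229) + (-234090 + 232²*(3 + 2*232)) = 161216 + (-234090 + 53824*(3 + 464)) = 161216 + (-234090 + 53824*467) = 161216 + (-234090 + 25135808) = 161216 + 24901718 = 25062934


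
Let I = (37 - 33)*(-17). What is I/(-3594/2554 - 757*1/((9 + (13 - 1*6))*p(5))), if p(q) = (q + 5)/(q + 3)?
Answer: 1736720/1002629 ≈ 1.7322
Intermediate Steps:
I = -68 (I = 4*(-17) = -68)
p(q) = (5 + q)/(3 + q)
I/(-3594/2554 - 757*1/((9 + (13 - 1*6))*p(5))) = -68/(-3594/2554 - 757*(3 + 5)/((5 + 5)*(9 + (13 - 1*6)))) = -68/(-3594*1/2554 - 757*4/(5*(9 + (13 - 6)))) = -68/(-1797/1277 - 757*4/(5*(9 + 7))) = -68/(-1797/1277 - 757/((5/4)*16)) = -68/(-1797/1277 - 757/20) = -68/(-1002629/25540) = -68*(-25540/1002629) = 1736720/1002629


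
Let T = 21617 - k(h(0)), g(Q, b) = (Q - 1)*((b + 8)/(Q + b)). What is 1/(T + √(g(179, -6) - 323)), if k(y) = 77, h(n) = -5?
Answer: 3726420/80267142323 - I*√9605479/80267142323 ≈ 4.6425e-5 - 3.8612e-8*I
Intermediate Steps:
g(Q, b) = (-1 + Q)*(8 + b)/(Q + b) (g(Q, b) = (-1 + Q)*((8 + b)/(Q + b)) = (-1 + Q)*(8 + b)/(Q + b))
T = 21540 (T = 21617 - 1*77 = 21617 - 77 = 21540)
1/(T + √(g(179, -6) - 323)) = 1/(21540 + √((-8 - 1*(-6) + 8*179 + 179*(-6))/(179 - 6) - 323)) = 1/(21540 + √((-8 + 6 + 1432 - 1074)/173 - 323)) = 1/(21540 + √((1/173)*356 - 323)) = 1/(21540 + √(356/173 - 323)) = 1/(21540 + √(-55523/173)) = 1/(21540 + I*√9605479/173)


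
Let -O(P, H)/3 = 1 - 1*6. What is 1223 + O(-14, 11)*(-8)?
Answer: 1103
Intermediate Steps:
O(P, H) = 15 (O(P, H) = -3*(1 - 1*6) = -3*(1 - 6) = -3*(-5) = 15)
1223 + O(-14, 11)*(-8) = 1223 + 15*(-8) = 1223 - 120 = 1103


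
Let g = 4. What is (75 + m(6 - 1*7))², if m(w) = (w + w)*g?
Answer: 4489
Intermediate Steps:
m(w) = 8*w (m(w) = (w + w)*4 = (2*w)*4 = 8*w)
(75 + m(6 - 1*7))² = (75 + 8*(6 - 1*7))² = (75 + 8*(6 - 7))² = (75 + 8*(-1))² = (75 - 8)² = 67² = 4489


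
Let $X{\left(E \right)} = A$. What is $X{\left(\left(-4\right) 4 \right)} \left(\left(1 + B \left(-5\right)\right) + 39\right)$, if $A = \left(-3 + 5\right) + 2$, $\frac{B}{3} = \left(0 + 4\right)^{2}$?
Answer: $-800$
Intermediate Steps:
$B = 48$ ($B = 3 \left(0 + 4\right)^{2} = 3 \cdot 4^{2} = 3 \cdot 16 = 48$)
$A = 4$ ($A = 2 + 2 = 4$)
$X{\left(E \right)} = 4$
$X{\left(\left(-4\right) 4 \right)} \left(\left(1 + B \left(-5\right)\right) + 39\right) = 4 \left(\left(1 + 48 \left(-5\right)\right) + 39\right) = 4 \left(\left(1 - 240\right) + 39\right) = 4 \left(-239 + 39\right) = 4 \left(-200\right) = -800$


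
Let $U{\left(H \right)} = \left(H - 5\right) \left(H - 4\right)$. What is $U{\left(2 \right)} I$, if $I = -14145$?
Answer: $-84870$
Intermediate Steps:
$U{\left(H \right)} = \left(-5 + H\right) \left(-4 + H\right)$
$U{\left(2 \right)} I = \left(20 + 2^{2} - 18\right) \left(-14145\right) = \left(20 + 4 - 18\right) \left(-14145\right) = 6 \left(-14145\right) = -84870$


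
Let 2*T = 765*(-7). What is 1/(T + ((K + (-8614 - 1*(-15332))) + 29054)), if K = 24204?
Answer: 2/114597 ≈ 1.7452e-5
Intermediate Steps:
T = -5355/2 (T = (765*(-7))/2 = (1/2)*(-5355) = -5355/2 ≈ -2677.5)
1/(T + ((K + (-8614 - 1*(-15332))) + 29054)) = 1/(-5355/2 + ((24204 + (-8614 - 1*(-15332))) + 29054)) = 1/(-5355/2 + ((24204 + (-8614 + 15332)) + 29054)) = 1/(-5355/2 + ((24204 + 6718) + 29054)) = 1/(-5355/2 + (30922 + 29054)) = 1/(-5355/2 + 59976) = 1/(114597/2) = 2/114597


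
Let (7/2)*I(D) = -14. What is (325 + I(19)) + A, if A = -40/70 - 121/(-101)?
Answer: 227390/707 ≈ 321.63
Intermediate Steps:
I(D) = -4 (I(D) = (2/7)*(-14) = -4)
A = 443/707 (A = -40*1/70 - 121*(-1/101) = -4/7 + 121/101 = 443/707 ≈ 0.62659)
(325 + I(19)) + A = (325 - 4) + 443/707 = 321 + 443/707 = 227390/707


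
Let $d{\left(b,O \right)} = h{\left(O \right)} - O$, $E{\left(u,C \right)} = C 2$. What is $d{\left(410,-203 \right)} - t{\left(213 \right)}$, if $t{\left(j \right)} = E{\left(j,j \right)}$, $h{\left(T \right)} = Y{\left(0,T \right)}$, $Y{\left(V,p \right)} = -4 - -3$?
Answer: $-224$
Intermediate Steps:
$Y{\left(V,p \right)} = -1$ ($Y{\left(V,p \right)} = -4 + 3 = -1$)
$E{\left(u,C \right)} = 2 C$
$h{\left(T \right)} = -1$
$d{\left(b,O \right)} = -1 - O$
$t{\left(j \right)} = 2 j$
$d{\left(410,-203 \right)} - t{\left(213 \right)} = \left(-1 - -203\right) - 2 \cdot 213 = \left(-1 + 203\right) - 426 = 202 - 426 = -224$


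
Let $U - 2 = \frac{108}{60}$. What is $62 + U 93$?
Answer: $\frac{2077}{5} \approx 415.4$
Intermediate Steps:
$U = \frac{19}{5}$ ($U = 2 + \frac{108}{60} = 2 + 108 \cdot \frac{1}{60} = 2 + \frac{9}{5} = \frac{19}{5} \approx 3.8$)
$62 + U 93 = 62 + \frac{19}{5} \cdot 93 = 62 + \frac{1767}{5} = \frac{2077}{5}$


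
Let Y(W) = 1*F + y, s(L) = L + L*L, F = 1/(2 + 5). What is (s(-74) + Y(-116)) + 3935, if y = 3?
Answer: 65381/7 ≈ 9340.1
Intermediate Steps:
F = ⅐ (F = 1/7 = ⅐ ≈ 0.14286)
s(L) = L + L²
Y(W) = 22/7 (Y(W) = 1*(⅐) + 3 = ⅐ + 3 = 22/7)
(s(-74) + Y(-116)) + 3935 = (-74*(1 - 74) + 22/7) + 3935 = (-74*(-73) + 22/7) + 3935 = (5402 + 22/7) + 3935 = 37836/7 + 3935 = 65381/7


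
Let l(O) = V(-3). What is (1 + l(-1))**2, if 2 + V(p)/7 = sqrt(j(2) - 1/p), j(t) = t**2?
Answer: 1144/3 - 182*sqrt(39)/3 ≈ 2.4701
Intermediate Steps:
V(p) = -14 + 7*sqrt(4 - 1/p) (V(p) = -14 + 7*sqrt(2**2 - 1/p) = -14 + 7*sqrt(4 - 1/p))
l(O) = -14 + 7*sqrt(39)/3 (l(O) = -14 + 7*sqrt(4 - 1/(-3)) = -14 + 7*sqrt(4 - 1*(-1/3)) = -14 + 7*sqrt(4 + 1/3) = -14 + 7*sqrt(13/3) = -14 + 7*(sqrt(39)/3) = -14 + 7*sqrt(39)/3)
(1 + l(-1))**2 = (1 + (-14 + 7*sqrt(39)/3))**2 = (-13 + 7*sqrt(39)/3)**2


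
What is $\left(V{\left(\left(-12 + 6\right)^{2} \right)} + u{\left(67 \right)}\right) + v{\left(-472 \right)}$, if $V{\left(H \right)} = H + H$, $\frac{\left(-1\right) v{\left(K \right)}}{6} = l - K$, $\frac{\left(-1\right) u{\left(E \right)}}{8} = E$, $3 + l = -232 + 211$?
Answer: $-3152$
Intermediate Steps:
$l = -24$ ($l = -3 + \left(-232 + 211\right) = -3 - 21 = -24$)
$u{\left(E \right)} = - 8 E$
$v{\left(K \right)} = 144 + 6 K$ ($v{\left(K \right)} = - 6 \left(-24 - K\right) = 144 + 6 K$)
$V{\left(H \right)} = 2 H$
$\left(V{\left(\left(-12 + 6\right)^{2} \right)} + u{\left(67 \right)}\right) + v{\left(-472 \right)} = \left(2 \left(-12 + 6\right)^{2} - 536\right) + \left(144 + 6 \left(-472\right)\right) = \left(2 \left(-6\right)^{2} - 536\right) + \left(144 - 2832\right) = \left(2 \cdot 36 - 536\right) - 2688 = \left(72 - 536\right) - 2688 = -464 - 2688 = -3152$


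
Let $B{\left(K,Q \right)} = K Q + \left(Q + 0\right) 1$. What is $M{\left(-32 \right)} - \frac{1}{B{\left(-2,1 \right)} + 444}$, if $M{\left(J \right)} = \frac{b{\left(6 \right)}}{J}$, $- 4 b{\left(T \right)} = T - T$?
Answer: $- \frac{1}{443} \approx -0.0022573$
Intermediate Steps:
$b{\left(T \right)} = 0$ ($b{\left(T \right)} = - \frac{T - T}{4} = \left(- \frac{1}{4}\right) 0 = 0$)
$B{\left(K,Q \right)} = Q + K Q$ ($B{\left(K,Q \right)} = K Q + Q 1 = K Q + Q = Q + K Q$)
$M{\left(J \right)} = 0$ ($M{\left(J \right)} = \frac{0}{J} = 0$)
$M{\left(-32 \right)} - \frac{1}{B{\left(-2,1 \right)} + 444} = 0 - \frac{1}{1 \left(1 - 2\right) + 444} = 0 - \frac{1}{1 \left(-1\right) + 444} = 0 - \frac{1}{-1 + 444} = 0 - \frac{1}{443} = - \frac{1}{443}$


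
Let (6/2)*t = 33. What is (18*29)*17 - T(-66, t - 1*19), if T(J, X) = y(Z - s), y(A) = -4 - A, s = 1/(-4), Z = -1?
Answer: 35509/4 ≈ 8877.3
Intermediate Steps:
t = 11 (t = (⅓)*33 = 11)
s = -¼ ≈ -0.25000
T(J, X) = -13/4 (T(J, X) = -4 - (-1 - 1*(-¼)) = -4 - (-1 + ¼) = -4 - 1*(-¾) = -4 + ¾ = -13/4)
(18*29)*17 - T(-66, t - 1*19) = (18*29)*17 - 1*(-13/4) = 522*17 + 13/4 = 8874 + 13/4 = 35509/4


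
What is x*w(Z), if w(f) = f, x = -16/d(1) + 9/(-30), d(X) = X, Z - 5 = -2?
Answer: -489/10 ≈ -48.900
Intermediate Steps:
Z = 3 (Z = 5 - 2 = 3)
x = -163/10 (x = -16/1 + 9/(-30) = -16*1 + 9*(-1/30) = -16 - 3/10 = -163/10 ≈ -16.300)
x*w(Z) = -163/10*3 = -489/10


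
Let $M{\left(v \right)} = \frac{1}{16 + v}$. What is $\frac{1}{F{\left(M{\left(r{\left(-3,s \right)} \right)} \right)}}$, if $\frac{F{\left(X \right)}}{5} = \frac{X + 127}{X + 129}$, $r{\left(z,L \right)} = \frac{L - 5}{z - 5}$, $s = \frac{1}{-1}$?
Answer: $\frac{8647}{42565} \approx 0.20315$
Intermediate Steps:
$s = -1$
$r{\left(z,L \right)} = \frac{-5 + L}{-5 + z}$
$F{\left(X \right)} = \frac{5 \left(127 + X\right)}{129 + X}$ ($F{\left(X \right)} = 5 \frac{X + 127}{X + 129} = 5 \frac{127 + X}{129 + X} = \frac{5 \left(127 + X\right)}{129 + X}$)
$\frac{1}{F{\left(M{\left(r{\left(-3,s \right)} \right)} \right)}} = \frac{1}{5 \frac{1}{129 + \frac{1}{16 + \frac{-5 - 1}{-5 - 3}}} \left(127 + \frac{1}{16 + \frac{-5 - 1}{-5 - 3}}\right)} = \frac{1}{5 \frac{1}{129 + \frac{1}{16 + \frac{1}{-8} \left(-6\right)}} \left(127 + \frac{1}{16 + \frac{1}{-8} \left(-6\right)}\right)} = \frac{1}{5 \frac{1}{129 + \frac{1}{16 - - \frac{3}{4}}} \left(127 + \frac{1}{16 - - \frac{3}{4}}\right)} = \frac{1}{5 \frac{1}{129 + \frac{1}{16 + \frac{3}{4}}} \left(127 + \frac{1}{16 + \frac{3}{4}}\right)} = \frac{1}{5 \frac{1}{129 + \frac{1}{\frac{67}{4}}} \left(127 + \frac{1}{\frac{67}{4}}\right)} = \frac{1}{5 \frac{1}{129 + \frac{4}{67}} \left(127 + \frac{4}{67}\right)} = \frac{1}{5 \frac{1}{\frac{8647}{67}} \cdot \frac{8513}{67}} = \frac{1}{5 \cdot \frac{67}{8647} \cdot \frac{8513}{67}} = \frac{1}{\frac{42565}{8647}} = \frac{8647}{42565}$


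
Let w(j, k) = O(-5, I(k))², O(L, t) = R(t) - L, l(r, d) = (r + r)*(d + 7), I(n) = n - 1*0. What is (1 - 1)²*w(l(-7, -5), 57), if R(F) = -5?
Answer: 0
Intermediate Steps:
I(n) = n (I(n) = n + 0 = n)
l(r, d) = 2*r*(7 + d) (l(r, d) = (2*r)*(7 + d) = 2*r*(7 + d))
O(L, t) = -5 - L
w(j, k) = 0 (w(j, k) = (-5 - 1*(-5))² = (-5 + 5)² = 0² = 0)
(1 - 1)²*w(l(-7, -5), 57) = (1 - 1)²*0 = 0²*0 = 0*0 = 0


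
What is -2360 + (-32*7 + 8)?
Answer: -2576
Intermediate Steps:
-2360 + (-32*7 + 8) = -2360 + (-224 + 8) = -2360 - 216 = -2576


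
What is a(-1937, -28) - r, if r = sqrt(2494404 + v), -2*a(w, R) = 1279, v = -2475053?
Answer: -1279/2 - sqrt(19351) ≈ -778.61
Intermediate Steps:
a(w, R) = -1279/2 (a(w, R) = -1/2*1279 = -1279/2)
r = sqrt(19351) (r = sqrt(2494404 - 2475053) = sqrt(19351) ≈ 139.11)
a(-1937, -28) - r = -1279/2 - sqrt(19351)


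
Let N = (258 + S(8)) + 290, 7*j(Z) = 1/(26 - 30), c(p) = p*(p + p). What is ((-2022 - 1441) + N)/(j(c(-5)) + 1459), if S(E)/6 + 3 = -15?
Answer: -84644/40851 ≈ -2.0720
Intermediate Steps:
c(p) = 2*p**2 (c(p) = p*(2*p) = 2*p**2)
j(Z) = -1/28 (j(Z) = 1/(7*(26 - 30)) = (1/7)/(-4) = (1/7)*(-1/4) = -1/28)
S(E) = -108 (S(E) = -18 + 6*(-15) = -18 - 90 = -108)
N = 440 (N = (258 - 108) + 290 = 150 + 290 = 440)
((-2022 - 1441) + N)/(j(c(-5)) + 1459) = ((-2022 - 1441) + 440)/(-1/28 + 1459) = (-3463 + 440)/(40851/28) = -3023*28/40851 = -84644/40851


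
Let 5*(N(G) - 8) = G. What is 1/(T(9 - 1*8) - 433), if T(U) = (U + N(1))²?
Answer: -25/8709 ≈ -0.0028706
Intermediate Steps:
N(G) = 8 + G/5
T(U) = (41/5 + U)² (T(U) = (U + (8 + (⅕)*1))² = (U + (8 + ⅕))² = (U + 41/5)² = (41/5 + U)²)
1/(T(9 - 1*8) - 433) = 1/((41 + 5*(9 - 1*8))²/25 - 433) = 1/((41 + 5*(9 - 8))²/25 - 433) = 1/((41 + 5*1)²/25 - 433) = 1/((41 + 5)²/25 - 433) = 1/((1/25)*46² - 433) = 1/((1/25)*2116 - 433) = 1/(2116/25 - 433) = 1/(-8709/25) = -25/8709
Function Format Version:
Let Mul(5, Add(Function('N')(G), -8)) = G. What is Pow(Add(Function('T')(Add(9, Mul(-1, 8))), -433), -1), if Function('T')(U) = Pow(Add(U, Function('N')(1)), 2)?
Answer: Rational(-25, 8709) ≈ -0.0028706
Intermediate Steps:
Function('N')(G) = Add(8, Mul(Rational(1, 5), G))
Function('T')(U) = Pow(Add(Rational(41, 5), U), 2) (Function('T')(U) = Pow(Add(U, Add(8, Mul(Rational(1, 5), 1))), 2) = Pow(Add(U, Add(8, Rational(1, 5))), 2) = Pow(Add(U, Rational(41, 5)), 2) = Pow(Add(Rational(41, 5), U), 2))
Pow(Add(Function('T')(Add(9, Mul(-1, 8))), -433), -1) = Pow(Add(Mul(Rational(1, 25), Pow(Add(41, Mul(5, Add(9, Mul(-1, 8)))), 2)), -433), -1) = Pow(Add(Mul(Rational(1, 25), Pow(Add(41, Mul(5, Add(9, -8))), 2)), -433), -1) = Pow(Add(Mul(Rational(1, 25), Pow(Add(41, Mul(5, 1)), 2)), -433), -1) = Pow(Add(Mul(Rational(1, 25), Pow(Add(41, 5), 2)), -433), -1) = Pow(Add(Mul(Rational(1, 25), Pow(46, 2)), -433), -1) = Pow(Add(Mul(Rational(1, 25), 2116), -433), -1) = Pow(Add(Rational(2116, 25), -433), -1) = Pow(Rational(-8709, 25), -1) = Rational(-25, 8709)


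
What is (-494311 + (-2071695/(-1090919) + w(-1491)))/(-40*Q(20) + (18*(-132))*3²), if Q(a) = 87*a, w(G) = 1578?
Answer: 134382429983/24814043574 ≈ 5.4156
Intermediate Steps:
(-494311 + (-2071695/(-1090919) + w(-1491)))/(-40*Q(20) + (18*(-132))*3²) = (-494311 + (-2071695/(-1090919) + 1578))/(-3480*20 + (18*(-132))*3²) = (-494311 + (-2071695*(-1/1090919) + 1578))/(-40*1740 - 2376*9) = (-494311 + (2071695/1090919 + 1578))/(-69600 - 21384) = (-494311 + 1723541877/1090919)/(-90984) = -537529719932/1090919*(-1/90984) = 134382429983/24814043574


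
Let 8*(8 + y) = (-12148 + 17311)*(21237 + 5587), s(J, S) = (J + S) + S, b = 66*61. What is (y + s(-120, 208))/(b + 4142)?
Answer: 17311827/8168 ≈ 2119.5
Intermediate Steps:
b = 4026
s(J, S) = J + 2*S
y = 17311531 (y = -8 + ((-12148 + 17311)*(21237 + 5587))/8 = -8 + (5163*26824)/8 = -8 + (1/8)*138492312 = -8 + 17311539 = 17311531)
(y + s(-120, 208))/(b + 4142) = (17311531 + (-120 + 2*208))/(4026 + 4142) = (17311531 + (-120 + 416))/8168 = (17311531 + 296)*(1/8168) = 17311827*(1/8168) = 17311827/8168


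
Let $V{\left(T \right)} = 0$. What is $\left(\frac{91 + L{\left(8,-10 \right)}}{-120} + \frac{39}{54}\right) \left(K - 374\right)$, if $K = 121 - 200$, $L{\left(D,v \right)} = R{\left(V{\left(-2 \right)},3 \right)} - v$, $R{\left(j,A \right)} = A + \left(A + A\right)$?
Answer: $\frac{1057}{12} \approx 88.083$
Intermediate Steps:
$R{\left(j,A \right)} = 3 A$ ($R{\left(j,A \right)} = A + 2 A = 3 A$)
$L{\left(D,v \right)} = 9 - v$ ($L{\left(D,v \right)} = 3 \cdot 3 - v = 9 - v$)
$K = -79$ ($K = 121 - 200 = -79$)
$\left(\frac{91 + L{\left(8,-10 \right)}}{-120} + \frac{39}{54}\right) \left(K - 374\right) = \left(\frac{91 + \left(9 - -10\right)}{-120} + \frac{39}{54}\right) \left(-79 - 374\right) = \left(\left(91 + \left(9 + 10\right)\right) \left(- \frac{1}{120}\right) + 39 \cdot \frac{1}{54}\right) \left(-453\right) = \left(\left(91 + 19\right) \left(- \frac{1}{120}\right) + \frac{13}{18}\right) \left(-453\right) = \left(110 \left(- \frac{1}{120}\right) + \frac{13}{18}\right) \left(-453\right) = \left(- \frac{11}{12} + \frac{13}{18}\right) \left(-453\right) = \left(- \frac{7}{36}\right) \left(-453\right) = \frac{1057}{12}$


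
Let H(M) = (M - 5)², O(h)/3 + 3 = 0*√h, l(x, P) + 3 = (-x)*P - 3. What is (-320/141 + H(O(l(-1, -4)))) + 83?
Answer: 39019/141 ≈ 276.73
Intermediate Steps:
l(x, P) = -6 - P*x (l(x, P) = -3 + ((-x)*P - 3) = -3 + (-P*x - 3) = -3 + (-3 - P*x) = -6 - P*x)
O(h) = -9 (O(h) = -9 + 3*(0*√h) = -9 + 3*0 = -9 + 0 = -9)
H(M) = (-5 + M)²
(-320/141 + H(O(l(-1, -4)))) + 83 = (-320/141 + (-5 - 9)²) + 83 = (-320*1/141 + (-14)²) + 83 = (-320/141 + 196) + 83 = 27316/141 + 83 = 39019/141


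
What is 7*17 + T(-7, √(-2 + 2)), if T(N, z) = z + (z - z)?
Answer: 119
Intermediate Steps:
T(N, z) = z (T(N, z) = z + 0 = z)
7*17 + T(-7, √(-2 + 2)) = 7*17 + √(-2 + 2) = 119 + √0 = 119 + 0 = 119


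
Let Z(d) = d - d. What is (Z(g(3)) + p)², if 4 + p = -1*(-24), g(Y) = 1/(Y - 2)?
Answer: 400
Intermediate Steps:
g(Y) = 1/(-2 + Y)
p = 20 (p = -4 - 1*(-24) = -4 + 24 = 20)
Z(d) = 0
(Z(g(3)) + p)² = (0 + 20)² = 20² = 400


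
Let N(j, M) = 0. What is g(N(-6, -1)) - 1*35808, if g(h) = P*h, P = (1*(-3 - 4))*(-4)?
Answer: -35808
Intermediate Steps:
P = 28 (P = (1*(-7))*(-4) = -7*(-4) = 28)
g(h) = 28*h
g(N(-6, -1)) - 1*35808 = 28*0 - 1*35808 = 0 - 35808 = -35808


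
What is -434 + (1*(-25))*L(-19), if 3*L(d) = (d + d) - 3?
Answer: -277/3 ≈ -92.333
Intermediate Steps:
L(d) = -1 + 2*d/3 (L(d) = ((d + d) - 3)/3 = (2*d - 3)/3 = (-3 + 2*d)/3 = -1 + 2*d/3)
-434 + (1*(-25))*L(-19) = -434 + (1*(-25))*(-1 + (2/3)*(-19)) = -434 - 25*(-1 - 38/3) = -434 - 25*(-41/3) = -434 + 1025/3 = -277/3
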